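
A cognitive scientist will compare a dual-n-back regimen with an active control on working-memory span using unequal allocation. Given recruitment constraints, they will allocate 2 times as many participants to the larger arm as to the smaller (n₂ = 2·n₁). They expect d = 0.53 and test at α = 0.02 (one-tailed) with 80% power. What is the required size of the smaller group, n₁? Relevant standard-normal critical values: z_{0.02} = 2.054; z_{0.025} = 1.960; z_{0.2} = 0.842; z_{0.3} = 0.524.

With allocation ratio k = n₂/n₁ = 2, Var(x̄₁−x̄₂) = σ²(1/n₁ + 1/(k·n₁)) = σ²·(k+1)/(k·n₁).
So n₁ = (1 + 1/k)·((z_{α} + z_β)/d)² = 1.500 × (2.896/0.53)².
n₁ = 1.500 × 29.86 = 44.8.
Round up: n₁ = 45, giving n₂ = 2 × 45 = 90.

n₁ = 45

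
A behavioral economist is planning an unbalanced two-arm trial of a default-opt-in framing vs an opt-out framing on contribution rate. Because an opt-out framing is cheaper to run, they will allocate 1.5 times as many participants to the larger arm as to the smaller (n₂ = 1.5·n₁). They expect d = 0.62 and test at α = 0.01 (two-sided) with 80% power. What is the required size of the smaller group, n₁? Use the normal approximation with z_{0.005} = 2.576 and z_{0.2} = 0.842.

With allocation ratio k = n₂/n₁ = 1.5, Var(x̄₁−x̄₂) = σ²(1/n₁ + 1/(k·n₁)) = σ²·(k+1)/(k·n₁).
So n₁ = (1 + 1/k)·((z_{α/2} + z_β)/d)² = 1.667 × (3.418/0.62)².
n₁ = 1.667 × 30.39 = 50.7.
Round up: n₁ = 51, giving n₂ = ⌈1.5 × 51⌉ = ⌈76.5⌉ = 77.

n₁ = 51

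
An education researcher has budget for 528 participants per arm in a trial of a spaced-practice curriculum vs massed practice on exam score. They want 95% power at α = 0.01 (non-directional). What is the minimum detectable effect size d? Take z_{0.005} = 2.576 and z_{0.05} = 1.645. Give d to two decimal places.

For two independent groups of n = 528 each: d_min = (z_{α/2} + z_β)·√(2/n).
z-sum = 2.576 + 1.645 = 4.221.
d_min = 4.221 × √(2/528) = 4.221 × 0.0615 = 0.260.

d_min ≈ 0.26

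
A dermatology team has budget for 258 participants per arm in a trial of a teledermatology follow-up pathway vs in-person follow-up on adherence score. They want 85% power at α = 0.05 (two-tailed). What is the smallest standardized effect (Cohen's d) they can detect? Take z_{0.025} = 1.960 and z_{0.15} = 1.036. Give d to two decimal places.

d_min ≈ 0.26

For two independent groups of n = 258 each: d_min = (z_{α/2} + z_β)·√(2/n).
z-sum = 1.960 + 1.036 = 2.996.
d_min = 2.996 × √(2/258) = 2.996 × 0.0880 = 0.264.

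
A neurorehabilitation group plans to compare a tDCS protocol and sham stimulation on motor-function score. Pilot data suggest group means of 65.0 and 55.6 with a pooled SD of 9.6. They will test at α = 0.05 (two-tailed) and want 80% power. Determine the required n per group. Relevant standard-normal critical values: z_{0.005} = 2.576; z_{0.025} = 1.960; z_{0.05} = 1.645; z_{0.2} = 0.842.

n = 17 per group

Cohen's d = |M₁ − M₂| / SD_pooled = |65.0 − 55.6| / 9.6 = 9.4 / 9.6 = 0.979.
For two independent groups with equal n: n = 2·((z_{α/2} + z_β) / d)².
z_{α/2} + z_β = 1.960 + 0.842 = 2.802.
n = 2 × (2.802 / 0.979)² = 2 × 2.862² = 2 × 8.19 = 16.4.
Round up to the next whole participant.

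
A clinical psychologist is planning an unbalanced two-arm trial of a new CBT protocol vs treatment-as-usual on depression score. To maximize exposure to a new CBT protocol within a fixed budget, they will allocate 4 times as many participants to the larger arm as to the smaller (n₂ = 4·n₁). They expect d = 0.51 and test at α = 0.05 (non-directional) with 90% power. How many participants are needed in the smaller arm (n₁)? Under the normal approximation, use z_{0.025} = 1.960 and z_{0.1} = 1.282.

With allocation ratio k = n₂/n₁ = 4, Var(x̄₁−x̄₂) = σ²(1/n₁ + 1/(k·n₁)) = σ²·(k+1)/(k·n₁).
So n₁ = (1 + 1/k)·((z_{α/2} + z_β)/d)² = 1.250 × (3.242/0.51)².
n₁ = 1.250 × 40.41 = 50.5.
Round up: n₁ = 51, giving n₂ = 4 × 51 = 204.

n₁ = 51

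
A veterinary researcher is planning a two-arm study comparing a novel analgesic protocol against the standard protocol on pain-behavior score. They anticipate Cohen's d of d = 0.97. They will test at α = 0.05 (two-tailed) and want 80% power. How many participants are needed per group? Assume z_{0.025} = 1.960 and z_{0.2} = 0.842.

For two independent groups with equal n: n = 2·((z_{α/2} + z_β) / d)².
z_{α/2} + z_β = 1.960 + 0.842 = 2.802.
n = 2 × (2.802 / 0.97)² = 2 × 2.889² = 2 × 8.34 = 16.7.
Round up to the next whole participant.

n = 17 per group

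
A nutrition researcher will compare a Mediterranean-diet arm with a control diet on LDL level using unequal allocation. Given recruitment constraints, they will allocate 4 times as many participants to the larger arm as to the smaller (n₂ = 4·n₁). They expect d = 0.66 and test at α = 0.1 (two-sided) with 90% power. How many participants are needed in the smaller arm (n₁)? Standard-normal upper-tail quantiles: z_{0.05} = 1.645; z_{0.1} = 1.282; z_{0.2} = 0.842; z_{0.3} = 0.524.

With allocation ratio k = n₂/n₁ = 4, Var(x̄₁−x̄₂) = σ²(1/n₁ + 1/(k·n₁)) = σ²·(k+1)/(k·n₁).
So n₁ = (1 + 1/k)·((z_{α/2} + z_β)/d)² = 1.250 × (2.927/0.66)².
n₁ = 1.250 × 19.67 = 24.6.
Round up: n₁ = 25, giving n₂ = 4 × 25 = 100.

n₁ = 25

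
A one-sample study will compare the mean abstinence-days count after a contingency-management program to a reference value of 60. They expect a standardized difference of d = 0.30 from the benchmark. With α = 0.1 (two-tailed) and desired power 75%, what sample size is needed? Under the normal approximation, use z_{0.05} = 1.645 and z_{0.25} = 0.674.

n = 60

For a one-sample test: n = ((z_{α/2} + z_β) / d)².
z_{α/2} + z_β = 1.645 + 0.674 = 2.319.
n = (2.319 / 0.30)² = 7.730² = 59.75.
Round up.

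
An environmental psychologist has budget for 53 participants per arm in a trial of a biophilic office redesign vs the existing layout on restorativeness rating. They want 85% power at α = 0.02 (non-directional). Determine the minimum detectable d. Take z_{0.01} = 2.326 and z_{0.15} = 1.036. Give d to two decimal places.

d_min ≈ 0.65

For two independent groups of n = 53 each: d_min = (z_{α/2} + z_β)·√(2/n).
z-sum = 2.326 + 1.036 = 3.362.
d_min = 3.362 × √(2/53) = 3.362 × 0.1943 = 0.653.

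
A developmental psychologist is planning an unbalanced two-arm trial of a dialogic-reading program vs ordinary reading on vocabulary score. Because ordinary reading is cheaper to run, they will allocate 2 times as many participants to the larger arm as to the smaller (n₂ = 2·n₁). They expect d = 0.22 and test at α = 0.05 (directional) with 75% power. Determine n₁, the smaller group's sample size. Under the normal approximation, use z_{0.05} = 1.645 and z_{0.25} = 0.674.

n₁ = 167

With allocation ratio k = n₂/n₁ = 2, Var(x̄₁−x̄₂) = σ²(1/n₁ + 1/(k·n₁)) = σ²·(k+1)/(k·n₁).
So n₁ = (1 + 1/k)·((z_{α} + z_β)/d)² = 1.500 × (2.319/0.22)².
n₁ = 1.500 × 111.11 = 166.7.
Round up: n₁ = 167, giving n₂ = 2 × 167 = 334.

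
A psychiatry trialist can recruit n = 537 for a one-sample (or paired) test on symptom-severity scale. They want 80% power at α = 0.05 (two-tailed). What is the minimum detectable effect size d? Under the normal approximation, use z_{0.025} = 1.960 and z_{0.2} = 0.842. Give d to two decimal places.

For a single sample (or paired design) of n = 537: d_min = (z_{α/2} + z_β)/√n.
z-sum = 1.960 + 0.842 = 2.802.
d_min = 2.802 / √537 = 2.802 / 23.173 = 0.121.

d_min ≈ 0.12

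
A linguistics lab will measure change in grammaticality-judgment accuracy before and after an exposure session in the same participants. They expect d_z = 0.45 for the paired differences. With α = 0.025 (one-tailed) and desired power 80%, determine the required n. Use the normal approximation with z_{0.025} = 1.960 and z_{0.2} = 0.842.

For a paired (one-sample on differences) test: n = ((z_{α} + z_β) / d)².
z_{α} + z_β = 1.960 + 0.842 = 2.802.
n = (2.802 / 0.45)² = 6.227² = 38.77.
Round up.

n = 39 pairs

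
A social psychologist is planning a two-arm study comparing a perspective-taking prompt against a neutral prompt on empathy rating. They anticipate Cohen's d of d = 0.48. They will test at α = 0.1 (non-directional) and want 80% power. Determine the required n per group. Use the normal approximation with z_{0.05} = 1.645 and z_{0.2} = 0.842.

n = 54 per group

For two independent groups with equal n: n = 2·((z_{α/2} + z_β) / d)².
z_{α/2} + z_β = 1.645 + 0.842 = 2.487.
n = 2 × (2.487 / 0.48)² = 2 × 5.181² = 2 × 26.85 = 53.7.
Round up to the next whole participant.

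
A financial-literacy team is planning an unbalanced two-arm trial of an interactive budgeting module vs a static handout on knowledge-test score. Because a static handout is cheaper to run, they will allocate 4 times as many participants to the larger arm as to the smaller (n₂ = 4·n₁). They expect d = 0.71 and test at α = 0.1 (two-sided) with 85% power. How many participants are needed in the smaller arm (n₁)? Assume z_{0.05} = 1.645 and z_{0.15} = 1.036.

With allocation ratio k = n₂/n₁ = 4, Var(x̄₁−x̄₂) = σ²(1/n₁ + 1/(k·n₁)) = σ²·(k+1)/(k·n₁).
So n₁ = (1 + 1/k)·((z_{α/2} + z_β)/d)² = 1.250 × (2.681/0.71)².
n₁ = 1.250 × 14.26 = 17.8.
Round up: n₁ = 18, giving n₂ = 4 × 18 = 72.

n₁ = 18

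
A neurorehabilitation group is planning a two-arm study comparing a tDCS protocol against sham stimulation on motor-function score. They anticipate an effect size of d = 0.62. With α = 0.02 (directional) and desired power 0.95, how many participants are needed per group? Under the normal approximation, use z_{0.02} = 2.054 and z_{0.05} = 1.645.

n = 72 per group

For two independent groups with equal n: n = 2·((z_{α} + z_β) / d)².
z_{α} + z_β = 2.054 + 1.645 = 3.699.
n = 2 × (3.699 / 0.62)² = 2 × 5.966² = 2 × 35.59 = 71.2.
Round up to the next whole participant.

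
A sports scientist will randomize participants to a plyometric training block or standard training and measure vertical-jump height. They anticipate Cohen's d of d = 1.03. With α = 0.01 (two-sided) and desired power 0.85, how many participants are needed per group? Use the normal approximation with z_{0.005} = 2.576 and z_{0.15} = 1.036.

For two independent groups with equal n: n = 2·((z_{α/2} + z_β) / d)².
z_{α/2} + z_β = 2.576 + 1.036 = 3.612.
n = 2 × (3.612 / 1.03)² = 2 × 3.507² = 2 × 12.30 = 24.6.
Round up to the next whole participant.

n = 25 per group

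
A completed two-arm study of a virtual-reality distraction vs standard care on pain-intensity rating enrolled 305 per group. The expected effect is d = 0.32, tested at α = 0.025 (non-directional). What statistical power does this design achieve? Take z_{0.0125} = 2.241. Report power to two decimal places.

For two equal groups, power = Φ(d·√(n/2) − z_{α/2}).
d·√(n/2) = 0.32 × √(305/2) = 0.32 × 12.349 = 3.952.
z_β = 3.952 − 2.241 = 1.711.
Power = Φ(1.711) = 0.956.

power ≈ 0.96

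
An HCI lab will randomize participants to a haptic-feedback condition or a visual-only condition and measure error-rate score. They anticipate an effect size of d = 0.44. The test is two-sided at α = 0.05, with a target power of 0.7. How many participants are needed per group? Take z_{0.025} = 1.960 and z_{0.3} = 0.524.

n = 64 per group

For two independent groups with equal n: n = 2·((z_{α/2} + z_β) / d)².
z_{α/2} + z_β = 1.960 + 0.524 = 2.484.
n = 2 × (2.484 / 0.44)² = 2 × 5.645² = 2 × 31.87 = 63.7.
Round up to the next whole participant.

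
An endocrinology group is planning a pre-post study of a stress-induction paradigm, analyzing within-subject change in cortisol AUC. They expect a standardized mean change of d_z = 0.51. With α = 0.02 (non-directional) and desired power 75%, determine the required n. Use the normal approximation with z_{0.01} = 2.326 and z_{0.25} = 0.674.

For a paired (one-sample on differences) test: n = ((z_{α/2} + z_β) / d)².
z_{α/2} + z_β = 2.326 + 0.674 = 3.000.
n = (3.000 / 0.51)² = 5.882² = 34.60.
Round up.

n = 35 pairs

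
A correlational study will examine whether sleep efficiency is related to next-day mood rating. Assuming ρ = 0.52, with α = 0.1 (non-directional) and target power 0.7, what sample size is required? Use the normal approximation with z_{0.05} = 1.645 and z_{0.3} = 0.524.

Fisher's z: C = ½·ln((1+r)/(1−r)) = ½·ln(3.1667) = 0.5763.
n = ((z_{α/2} + z_β)/C)² + 3.
(1.645 + 0.524) / 0.5763 = 2.169 / 0.5763 = 3.764.
n = 3.764² + 3 = 14.17 + 3 = 17.2.
Round up.

n = 18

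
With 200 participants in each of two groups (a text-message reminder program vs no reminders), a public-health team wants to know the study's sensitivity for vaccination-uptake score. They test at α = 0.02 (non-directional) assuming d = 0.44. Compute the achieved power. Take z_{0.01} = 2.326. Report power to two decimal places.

For two equal groups, power = Φ(d·√(n/2) − z_{α/2}).
d·√(n/2) = 0.44 × √(200/2) = 0.44 × 10.000 = 4.400.
z_β = 4.400 − 2.326 = 2.074.
Power = Φ(2.074) = 0.981.

power ≈ 0.98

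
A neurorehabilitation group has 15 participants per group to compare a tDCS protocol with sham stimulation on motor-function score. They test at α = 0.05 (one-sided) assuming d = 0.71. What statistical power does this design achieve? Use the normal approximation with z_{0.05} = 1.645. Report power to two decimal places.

power ≈ 0.62

For two equal groups, power = Φ(d·√(n/2) − z_{α}).
d·√(n/2) = 0.71 × √(15/2) = 0.71 × 2.739 = 1.944.
z_β = 1.944 − 1.645 = 0.299.
Power = Φ(0.299) = 0.618.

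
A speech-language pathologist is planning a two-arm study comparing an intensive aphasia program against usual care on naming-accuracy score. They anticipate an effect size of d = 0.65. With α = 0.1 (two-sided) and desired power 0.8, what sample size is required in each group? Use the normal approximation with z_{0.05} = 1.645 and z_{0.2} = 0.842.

For two independent groups with equal n: n = 2·((z_{α/2} + z_β) / d)².
z_{α/2} + z_β = 1.645 + 0.842 = 2.487.
n = 2 × (2.487 / 0.65)² = 2 × 3.826² = 2 × 14.64 = 29.3.
Round up to the next whole participant.

n = 30 per group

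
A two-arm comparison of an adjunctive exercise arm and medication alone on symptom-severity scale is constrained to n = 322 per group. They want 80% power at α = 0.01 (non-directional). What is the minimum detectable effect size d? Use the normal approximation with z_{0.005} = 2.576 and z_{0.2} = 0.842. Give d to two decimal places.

d_min ≈ 0.27

For two independent groups of n = 322 each: d_min = (z_{α/2} + z_β)·√(2/n).
z-sum = 2.576 + 0.842 = 3.418.
d_min = 3.418 × √(2/322) = 3.418 × 0.0788 = 0.269.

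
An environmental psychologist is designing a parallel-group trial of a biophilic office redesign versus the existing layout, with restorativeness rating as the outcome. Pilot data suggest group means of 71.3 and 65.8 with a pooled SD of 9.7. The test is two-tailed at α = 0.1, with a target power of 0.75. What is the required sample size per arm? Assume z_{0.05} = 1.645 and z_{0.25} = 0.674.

n = 34 per group

Cohen's d = |M₁ − M₂| / SD_pooled = |71.3 − 65.8| / 9.7 = 5.5 / 9.7 = 0.567.
For two independent groups with equal n: n = 2·((z_{α/2} + z_β) / d)².
z_{α/2} + z_β = 1.645 + 0.674 = 2.319.
n = 2 × (2.319 / 0.567)² = 2 × 4.090² = 2 × 16.73 = 33.5.
Round up to the next whole participant.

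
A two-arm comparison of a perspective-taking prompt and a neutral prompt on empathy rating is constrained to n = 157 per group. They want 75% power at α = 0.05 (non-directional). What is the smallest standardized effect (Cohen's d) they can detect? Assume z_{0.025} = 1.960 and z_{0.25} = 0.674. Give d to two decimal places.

d_min ≈ 0.30

For two independent groups of n = 157 each: d_min = (z_{α/2} + z_β)·√(2/n).
z-sum = 1.960 + 0.674 = 2.634.
d_min = 2.634 × √(2/157) = 2.634 × 0.1129 = 0.297.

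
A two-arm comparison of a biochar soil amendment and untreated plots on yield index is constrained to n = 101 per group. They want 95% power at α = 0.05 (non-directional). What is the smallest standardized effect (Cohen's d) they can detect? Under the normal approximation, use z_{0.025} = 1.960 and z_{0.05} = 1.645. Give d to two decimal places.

For two independent groups of n = 101 each: d_min = (z_{α/2} + z_β)·√(2/n).
z-sum = 1.960 + 1.645 = 3.605.
d_min = 3.605 × √(2/101) = 3.605 × 0.1407 = 0.507.

d_min ≈ 0.51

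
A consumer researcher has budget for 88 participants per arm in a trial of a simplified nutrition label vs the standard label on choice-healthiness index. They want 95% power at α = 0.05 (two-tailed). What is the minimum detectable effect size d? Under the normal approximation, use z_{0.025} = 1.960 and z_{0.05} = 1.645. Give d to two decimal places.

d_min ≈ 0.54

For two independent groups of n = 88 each: d_min = (z_{α/2} + z_β)·√(2/n).
z-sum = 1.960 + 1.645 = 3.605.
d_min = 3.605 × √(2/88) = 3.605 × 0.1508 = 0.543.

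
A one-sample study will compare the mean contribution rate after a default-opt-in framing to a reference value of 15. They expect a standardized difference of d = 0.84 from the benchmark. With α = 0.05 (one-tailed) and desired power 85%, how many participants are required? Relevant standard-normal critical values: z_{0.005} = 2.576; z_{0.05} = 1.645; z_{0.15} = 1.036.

n = 11

For a one-sample test: n = ((z_{α} + z_β) / d)².
z_{α} + z_β = 1.645 + 1.036 = 2.681.
n = (2.681 / 0.84)² = 3.192² = 10.19.
Round up.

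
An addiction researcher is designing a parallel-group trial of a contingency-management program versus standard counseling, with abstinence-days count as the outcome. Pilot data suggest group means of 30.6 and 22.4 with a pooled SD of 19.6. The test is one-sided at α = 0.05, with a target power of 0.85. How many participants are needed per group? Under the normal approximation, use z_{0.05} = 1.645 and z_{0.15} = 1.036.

n = 83 per group

Cohen's d = |M₁ − M₂| / SD_pooled = |30.6 − 22.4| / 19.6 = 8.2 / 19.6 = 0.418.
For two independent groups with equal n: n = 2·((z_{α} + z_β) / d)².
z_{α} + z_β = 1.645 + 1.036 = 2.681.
n = 2 × (2.681 / 0.418)² = 2 × 6.414² = 2 × 41.14 = 82.3.
Round up to the next whole participant.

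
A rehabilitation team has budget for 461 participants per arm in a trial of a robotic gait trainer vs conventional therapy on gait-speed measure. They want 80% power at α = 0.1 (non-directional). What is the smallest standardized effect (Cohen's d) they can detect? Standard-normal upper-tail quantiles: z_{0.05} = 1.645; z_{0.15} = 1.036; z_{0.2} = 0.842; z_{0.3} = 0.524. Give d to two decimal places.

d_min ≈ 0.16

For two independent groups of n = 461 each: d_min = (z_{α/2} + z_β)·√(2/n).
z-sum = 1.645 + 0.842 = 2.487.
d_min = 2.487 × √(2/461) = 2.487 × 0.0659 = 0.164.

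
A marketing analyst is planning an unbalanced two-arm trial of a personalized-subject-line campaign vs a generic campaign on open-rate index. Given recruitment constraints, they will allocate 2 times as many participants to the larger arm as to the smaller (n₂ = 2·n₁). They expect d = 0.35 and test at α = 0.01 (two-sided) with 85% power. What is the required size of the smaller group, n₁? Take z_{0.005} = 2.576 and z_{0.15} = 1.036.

n₁ = 160

With allocation ratio k = n₂/n₁ = 2, Var(x̄₁−x̄₂) = σ²(1/n₁ + 1/(k·n₁)) = σ²·(k+1)/(k·n₁).
So n₁ = (1 + 1/k)·((z_{α/2} + z_β)/d)² = 1.500 × (3.612/0.35)².
n₁ = 1.500 × 106.50 = 159.8.
Round up: n₁ = 160, giving n₂ = 2 × 160 = 320.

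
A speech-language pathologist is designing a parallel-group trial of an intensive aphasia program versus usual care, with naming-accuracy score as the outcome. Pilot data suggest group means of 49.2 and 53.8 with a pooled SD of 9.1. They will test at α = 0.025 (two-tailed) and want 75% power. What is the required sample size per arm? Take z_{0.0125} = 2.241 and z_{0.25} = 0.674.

Cohen's d = |M₁ − M₂| / SD_pooled = |49.2 − 53.8| / 9.1 = 4.6 / 9.1 = 0.505.
For two independent groups with equal n: n = 2·((z_{α/2} + z_β) / d)².
z_{α/2} + z_β = 2.241 + 0.674 = 2.915.
n = 2 × (2.915 / 0.505)² = 2 × 5.772² = 2 × 33.32 = 66.6.
Round up to the next whole participant.

n = 67 per group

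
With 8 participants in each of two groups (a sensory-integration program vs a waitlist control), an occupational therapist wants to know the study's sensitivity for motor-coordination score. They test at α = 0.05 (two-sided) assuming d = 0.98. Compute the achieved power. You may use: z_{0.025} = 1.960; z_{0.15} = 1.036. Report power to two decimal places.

power ≈ 0.50

For two equal groups, power = Φ(d·√(n/2) − z_{α/2}).
d·√(n/2) = 0.98 × √(8/2) = 0.98 × 2.000 = 1.960.
z_β = 1.960 − 1.960 = 0.000.
Power = Φ(0.000) = 0.500.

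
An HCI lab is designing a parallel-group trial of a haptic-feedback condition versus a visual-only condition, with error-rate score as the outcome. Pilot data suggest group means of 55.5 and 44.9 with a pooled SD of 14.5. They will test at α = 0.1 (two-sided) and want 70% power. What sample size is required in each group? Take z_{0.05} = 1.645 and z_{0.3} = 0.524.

n = 18 per group

Cohen's d = |M₁ − M₂| / SD_pooled = |55.5 − 44.9| / 14.5 = 10.6 / 14.5 = 0.731.
For two independent groups with equal n: n = 2·((z_{α/2} + z_β) / d)².
z_{α/2} + z_β = 1.645 + 0.524 = 2.169.
n = 2 × (2.169 / 0.731)² = 2 × 2.967² = 2 × 8.80 = 17.6.
Round up to the next whole participant.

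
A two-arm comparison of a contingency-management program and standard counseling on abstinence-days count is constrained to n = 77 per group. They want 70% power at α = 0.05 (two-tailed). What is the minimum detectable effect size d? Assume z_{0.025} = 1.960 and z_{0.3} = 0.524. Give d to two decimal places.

d_min ≈ 0.40

For two independent groups of n = 77 each: d_min = (z_{α/2} + z_β)·√(2/n).
z-sum = 1.960 + 0.524 = 2.484.
d_min = 2.484 × √(2/77) = 2.484 × 0.1612 = 0.400.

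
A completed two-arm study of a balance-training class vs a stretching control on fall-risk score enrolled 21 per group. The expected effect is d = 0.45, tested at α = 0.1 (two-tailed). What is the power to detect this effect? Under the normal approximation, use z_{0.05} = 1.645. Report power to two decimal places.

For two equal groups, power = Φ(d·√(n/2) − z_{α/2}).
d·√(n/2) = 0.45 × √(21/2) = 0.45 × 3.240 = 1.458.
z_β = 1.458 − 1.645 = -0.187.
Power = Φ(-0.187) = 0.426.

power ≈ 0.43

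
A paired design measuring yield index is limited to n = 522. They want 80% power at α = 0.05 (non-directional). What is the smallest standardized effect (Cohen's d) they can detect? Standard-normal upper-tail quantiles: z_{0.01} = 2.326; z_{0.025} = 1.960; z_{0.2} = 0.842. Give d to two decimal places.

For a single sample (or paired design) of n = 522: d_min = (z_{α/2} + z_β)/√n.
z-sum = 1.960 + 0.842 = 2.802.
d_min = 2.802 / √522 = 2.802 / 22.847 = 0.123.

d_min ≈ 0.12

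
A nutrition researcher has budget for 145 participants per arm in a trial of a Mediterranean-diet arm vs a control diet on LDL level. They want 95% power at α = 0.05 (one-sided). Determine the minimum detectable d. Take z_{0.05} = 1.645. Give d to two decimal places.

d_min ≈ 0.39

For two independent groups of n = 145 each: d_min = (z_{α} + z_β)·√(2/n).
z-sum = 1.645 + 1.645 = 3.290.
d_min = 3.290 × √(2/145) = 3.290 × 0.1174 = 0.386.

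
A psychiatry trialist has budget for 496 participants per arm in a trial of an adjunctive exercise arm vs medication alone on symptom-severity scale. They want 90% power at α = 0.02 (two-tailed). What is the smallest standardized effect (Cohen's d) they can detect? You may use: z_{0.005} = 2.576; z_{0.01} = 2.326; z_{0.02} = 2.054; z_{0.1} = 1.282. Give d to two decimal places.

For two independent groups of n = 496 each: d_min = (z_{α/2} + z_β)·√(2/n).
z-sum = 2.326 + 1.282 = 3.608.
d_min = 3.608 × √(2/496) = 3.608 × 0.0635 = 0.229.

d_min ≈ 0.23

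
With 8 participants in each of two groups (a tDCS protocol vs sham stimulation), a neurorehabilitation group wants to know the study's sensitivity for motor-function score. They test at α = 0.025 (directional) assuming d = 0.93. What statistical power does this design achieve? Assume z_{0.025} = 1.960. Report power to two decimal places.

For two equal groups, power = Φ(d·√(n/2) − z_{α}).
d·√(n/2) = 0.93 × √(8/2) = 0.93 × 2.000 = 1.860.
z_β = 1.860 − 1.960 = -0.100.
Power = Φ(-0.100) = 0.460.

power ≈ 0.46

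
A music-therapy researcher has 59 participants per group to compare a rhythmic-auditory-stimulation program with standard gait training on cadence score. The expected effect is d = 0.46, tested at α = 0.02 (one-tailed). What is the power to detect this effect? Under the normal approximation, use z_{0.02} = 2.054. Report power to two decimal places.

power ≈ 0.67

For two equal groups, power = Φ(d·√(n/2) − z_{α}).
d·√(n/2) = 0.46 × √(59/2) = 0.46 × 5.431 = 2.498.
z_β = 2.498 − 2.054 = 0.444.
Power = Φ(0.444) = 0.672.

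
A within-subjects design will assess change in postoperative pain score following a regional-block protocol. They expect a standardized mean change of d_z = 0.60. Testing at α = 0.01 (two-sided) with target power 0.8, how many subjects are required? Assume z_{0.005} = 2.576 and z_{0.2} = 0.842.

n = 33 pairs

For a paired (one-sample on differences) test: n = ((z_{α/2} + z_β) / d)².
z_{α/2} + z_β = 2.576 + 0.842 = 3.418.
n = (3.418 / 0.60)² = 5.697² = 32.45.
Round up.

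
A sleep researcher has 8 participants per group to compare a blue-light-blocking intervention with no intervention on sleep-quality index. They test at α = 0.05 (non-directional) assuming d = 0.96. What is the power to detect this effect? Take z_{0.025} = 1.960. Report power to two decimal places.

power ≈ 0.48

For two equal groups, power = Φ(d·√(n/2) − z_{α/2}).
d·√(n/2) = 0.96 × √(8/2) = 0.96 × 2.000 = 1.920.
z_β = 1.920 − 1.960 = -0.040.
Power = Φ(-0.040) = 0.484.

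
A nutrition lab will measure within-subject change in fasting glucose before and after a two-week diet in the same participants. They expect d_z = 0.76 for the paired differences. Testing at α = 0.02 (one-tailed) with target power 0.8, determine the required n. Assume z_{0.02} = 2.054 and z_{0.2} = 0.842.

n = 15 pairs

For a paired (one-sample on differences) test: n = ((z_{α} + z_β) / d)².
z_{α} + z_β = 2.054 + 0.842 = 2.896.
n = (2.896 / 0.76)² = 3.811² = 14.52.
Round up.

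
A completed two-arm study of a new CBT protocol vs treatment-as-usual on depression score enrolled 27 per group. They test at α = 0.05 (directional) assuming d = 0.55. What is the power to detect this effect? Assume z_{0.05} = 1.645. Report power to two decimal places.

power ≈ 0.65

For two equal groups, power = Φ(d·√(n/2) − z_{α}).
d·√(n/2) = 0.55 × √(27/2) = 0.55 × 3.674 = 2.021.
z_β = 2.021 − 1.645 = 0.376.
Power = Φ(0.376) = 0.646.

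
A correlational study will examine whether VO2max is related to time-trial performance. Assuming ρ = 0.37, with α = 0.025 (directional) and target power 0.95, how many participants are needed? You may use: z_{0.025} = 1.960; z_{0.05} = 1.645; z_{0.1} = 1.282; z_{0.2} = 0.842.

Fisher's z: C = ½·ln((1+r)/(1−r)) = ½·ln(2.1746) = 0.3884.
n = ((z_{α} + z_β)/C)² + 3.
(1.960 + 1.645) / 0.3884 = 3.605 / 0.3884 = 9.282.
n = 9.282² + 3 = 86.15 + 3 = 89.1.
Round up.

n = 90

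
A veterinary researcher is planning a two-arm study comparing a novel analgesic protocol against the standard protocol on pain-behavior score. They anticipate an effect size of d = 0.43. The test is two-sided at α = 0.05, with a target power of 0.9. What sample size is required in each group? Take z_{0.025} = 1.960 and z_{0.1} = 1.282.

For two independent groups with equal n: n = 2·((z_{α/2} + z_β) / d)².
z_{α/2} + z_β = 1.960 + 1.282 = 3.242.
n = 2 × (3.242 / 0.43)² = 2 × 7.540² = 2 × 56.84 = 113.7.
Round up to the next whole participant.

n = 114 per group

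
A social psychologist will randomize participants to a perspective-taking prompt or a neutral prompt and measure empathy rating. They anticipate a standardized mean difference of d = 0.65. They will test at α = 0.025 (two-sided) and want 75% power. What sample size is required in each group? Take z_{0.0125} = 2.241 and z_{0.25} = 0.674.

For two independent groups with equal n: n = 2·((z_{α/2} + z_β) / d)².
z_{α/2} + z_β = 2.241 + 0.674 = 2.915.
n = 2 × (2.915 / 0.65)² = 2 × 4.485² = 2 × 20.11 = 40.2.
Round up to the next whole participant.

n = 41 per group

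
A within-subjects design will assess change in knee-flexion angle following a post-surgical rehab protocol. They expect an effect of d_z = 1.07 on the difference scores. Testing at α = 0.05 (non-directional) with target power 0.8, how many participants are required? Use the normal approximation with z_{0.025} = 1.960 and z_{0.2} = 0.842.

n = 7 pairs

For a paired (one-sample on differences) test: n = ((z_{α/2} + z_β) / d)².
z_{α/2} + z_β = 1.960 + 0.842 = 2.802.
n = (2.802 / 1.07)² = 2.619² = 6.86.
Round up.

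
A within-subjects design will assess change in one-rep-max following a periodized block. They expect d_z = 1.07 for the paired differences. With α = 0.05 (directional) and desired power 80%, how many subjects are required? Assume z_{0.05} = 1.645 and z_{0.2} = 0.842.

For a paired (one-sample on differences) test: n = ((z_{α} + z_β) / d)².
z_{α} + z_β = 1.645 + 0.842 = 2.487.
n = (2.487 / 1.07)² = 2.324² = 5.40.
Round up.

n = 6 pairs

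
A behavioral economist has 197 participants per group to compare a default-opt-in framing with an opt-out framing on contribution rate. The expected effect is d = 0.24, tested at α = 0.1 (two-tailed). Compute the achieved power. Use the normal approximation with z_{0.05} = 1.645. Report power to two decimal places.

For two equal groups, power = Φ(d·√(n/2) − z_{α/2}).
d·√(n/2) = 0.24 × √(197/2) = 0.24 × 9.925 = 2.382.
z_β = 2.382 − 1.645 = 0.737.
Power = Φ(0.737) = 0.769.

power ≈ 0.77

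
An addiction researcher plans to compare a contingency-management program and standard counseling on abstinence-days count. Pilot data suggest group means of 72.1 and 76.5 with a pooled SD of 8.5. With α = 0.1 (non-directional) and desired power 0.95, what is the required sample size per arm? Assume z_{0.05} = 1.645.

n = 81 per group

Cohen's d = |M₁ − M₂| / SD_pooled = |72.1 − 76.5| / 8.5 = 4.4 / 8.5 = 0.518.
For two independent groups with equal n: n = 2·((z_{α/2} + z_β) / d)².
z_{α/2} + z_β = 1.645 + 1.645 = 3.290.
n = 2 × (3.290 / 0.518)² = 2 × 6.351² = 2 × 40.34 = 80.7.
Round up to the next whole participant.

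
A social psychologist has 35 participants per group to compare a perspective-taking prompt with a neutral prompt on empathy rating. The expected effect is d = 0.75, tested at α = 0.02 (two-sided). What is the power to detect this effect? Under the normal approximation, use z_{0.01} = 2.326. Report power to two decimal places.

power ≈ 0.79

For two equal groups, power = Φ(d·√(n/2) − z_{α/2}).
d·√(n/2) = 0.75 × √(35/2) = 0.75 × 4.183 = 3.137.
z_β = 3.137 − 2.326 = 0.811.
Power = Φ(0.811) = 0.791.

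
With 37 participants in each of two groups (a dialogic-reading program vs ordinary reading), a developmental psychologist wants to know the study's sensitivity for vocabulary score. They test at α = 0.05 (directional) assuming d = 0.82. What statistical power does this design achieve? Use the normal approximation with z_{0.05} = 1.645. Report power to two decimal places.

For two equal groups, power = Φ(d·√(n/2) − z_{α}).
d·√(n/2) = 0.82 × √(37/2) = 0.82 × 4.301 = 3.527.
z_β = 3.527 − 1.645 = 1.882.
Power = Φ(1.882) = 0.970.

power ≈ 0.97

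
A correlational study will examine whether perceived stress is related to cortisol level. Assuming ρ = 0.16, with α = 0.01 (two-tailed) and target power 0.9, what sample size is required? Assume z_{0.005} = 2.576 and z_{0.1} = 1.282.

Fisher's z: C = ½·ln((1+r)/(1−r)) = ½·ln(1.3810) = 0.1614.
n = ((z_{α/2} + z_β)/C)² + 3.
(2.576 + 1.282) / 0.1614 = 3.858 / 0.1614 = 23.903.
n = 23.903² + 3 = 571.37 + 3 = 574.4.
Round up.

n = 575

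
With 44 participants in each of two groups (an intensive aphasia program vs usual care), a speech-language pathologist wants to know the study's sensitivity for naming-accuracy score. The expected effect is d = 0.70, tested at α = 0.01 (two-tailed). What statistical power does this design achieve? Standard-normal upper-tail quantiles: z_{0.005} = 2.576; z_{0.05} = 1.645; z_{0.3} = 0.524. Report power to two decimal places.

For two equal groups, power = Φ(d·√(n/2) − z_{α/2}).
d·√(n/2) = 0.70 × √(44/2) = 0.70 × 4.690 = 3.283.
z_β = 3.283 − 2.576 = 0.707.
Power = Φ(0.707) = 0.760.

power ≈ 0.76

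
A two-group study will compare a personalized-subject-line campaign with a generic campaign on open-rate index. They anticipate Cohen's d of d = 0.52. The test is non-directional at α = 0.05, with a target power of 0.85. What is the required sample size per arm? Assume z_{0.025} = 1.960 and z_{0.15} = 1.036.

n = 67 per group

For two independent groups with equal n: n = 2·((z_{α/2} + z_β) / d)².
z_{α/2} + z_β = 1.960 + 1.036 = 2.996.
n = 2 × (2.996 / 0.52)² = 2 × 5.762² = 2 × 33.20 = 66.4.
Round up to the next whole participant.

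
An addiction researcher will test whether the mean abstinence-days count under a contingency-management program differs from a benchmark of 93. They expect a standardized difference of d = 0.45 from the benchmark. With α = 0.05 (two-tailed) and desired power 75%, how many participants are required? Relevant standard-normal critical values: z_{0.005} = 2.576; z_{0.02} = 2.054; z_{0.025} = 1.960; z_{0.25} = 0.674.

For a one-sample test: n = ((z_{α/2} + z_β) / d)².
z_{α/2} + z_β = 1.960 + 0.674 = 2.634.
n = (2.634 / 0.45)² = 5.853² = 34.26.
Round up.

n = 35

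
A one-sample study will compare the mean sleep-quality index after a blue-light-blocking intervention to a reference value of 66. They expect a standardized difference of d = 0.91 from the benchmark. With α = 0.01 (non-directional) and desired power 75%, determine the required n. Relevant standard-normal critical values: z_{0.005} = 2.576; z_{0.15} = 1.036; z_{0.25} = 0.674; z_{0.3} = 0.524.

n = 13

For a one-sample test: n = ((z_{α/2} + z_β) / d)².
z_{α/2} + z_β = 2.576 + 0.674 = 3.250.
n = (3.250 / 0.91)² = 3.571² = 12.76.
Round up.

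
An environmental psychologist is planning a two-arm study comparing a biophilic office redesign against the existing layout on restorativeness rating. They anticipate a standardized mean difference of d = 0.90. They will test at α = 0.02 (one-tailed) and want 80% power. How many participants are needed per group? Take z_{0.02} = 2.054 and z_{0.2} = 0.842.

n = 21 per group

For two independent groups with equal n: n = 2·((z_{α} + z_β) / d)².
z_{α} + z_β = 2.054 + 0.842 = 2.896.
n = 2 × (2.896 / 0.90)² = 2 × 3.218² = 2 × 10.35 = 20.7.
Round up to the next whole participant.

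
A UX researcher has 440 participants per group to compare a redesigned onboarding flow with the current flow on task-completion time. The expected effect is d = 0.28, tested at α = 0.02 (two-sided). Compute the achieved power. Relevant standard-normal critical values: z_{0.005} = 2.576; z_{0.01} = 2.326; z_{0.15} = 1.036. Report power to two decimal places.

power ≈ 0.97

For two equal groups, power = Φ(d·√(n/2) − z_{α/2}).
d·√(n/2) = 0.28 × √(440/2) = 0.28 × 14.832 = 4.153.
z_β = 4.153 − 2.326 = 1.827.
Power = Φ(1.827) = 0.966.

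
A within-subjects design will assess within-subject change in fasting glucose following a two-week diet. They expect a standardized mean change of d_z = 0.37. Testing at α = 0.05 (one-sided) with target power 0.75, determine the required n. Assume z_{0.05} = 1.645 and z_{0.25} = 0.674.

n = 40 pairs

For a paired (one-sample on differences) test: n = ((z_{α} + z_β) / d)².
z_{α} + z_β = 1.645 + 0.674 = 2.319.
n = (2.319 / 0.37)² = 6.268² = 39.28.
Round up.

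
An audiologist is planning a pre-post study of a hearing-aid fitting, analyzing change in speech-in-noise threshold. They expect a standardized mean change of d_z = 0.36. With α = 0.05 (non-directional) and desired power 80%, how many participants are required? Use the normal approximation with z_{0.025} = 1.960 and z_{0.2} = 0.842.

n = 61 pairs

For a paired (one-sample on differences) test: n = ((z_{α/2} + z_β) / d)².
z_{α/2} + z_β = 1.960 + 0.842 = 2.802.
n = (2.802 / 0.36)² = 7.783² = 60.58.
Round up.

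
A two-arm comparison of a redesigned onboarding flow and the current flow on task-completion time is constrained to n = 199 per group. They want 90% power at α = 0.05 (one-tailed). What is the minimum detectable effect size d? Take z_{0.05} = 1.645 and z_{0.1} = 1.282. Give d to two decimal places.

d_min ≈ 0.29

For two independent groups of n = 199 each: d_min = (z_{α} + z_β)·√(2/n).
z-sum = 1.645 + 1.282 = 2.927.
d_min = 2.927 × √(2/199) = 2.927 × 0.1003 = 0.293.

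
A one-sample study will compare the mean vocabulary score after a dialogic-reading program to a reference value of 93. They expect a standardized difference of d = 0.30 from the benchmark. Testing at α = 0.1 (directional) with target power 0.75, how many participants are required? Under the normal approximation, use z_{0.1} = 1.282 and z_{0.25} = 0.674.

For a one-sample test: n = ((z_{α} + z_β) / d)².
z_{α} + z_β = 1.282 + 0.674 = 1.956.
n = (1.956 / 0.30)² = 6.520² = 42.51.
Round up.

n = 43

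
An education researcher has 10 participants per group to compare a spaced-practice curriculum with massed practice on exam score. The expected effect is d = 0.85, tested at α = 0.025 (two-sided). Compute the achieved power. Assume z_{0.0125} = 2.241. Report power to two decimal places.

For two equal groups, power = Φ(d·√(n/2) − z_{α/2}).
d·√(n/2) = 0.85 × √(10/2) = 0.85 × 2.236 = 1.901.
z_β = 1.901 − 2.241 = -0.340.
Power = Φ(-0.340) = 0.367.

power ≈ 0.37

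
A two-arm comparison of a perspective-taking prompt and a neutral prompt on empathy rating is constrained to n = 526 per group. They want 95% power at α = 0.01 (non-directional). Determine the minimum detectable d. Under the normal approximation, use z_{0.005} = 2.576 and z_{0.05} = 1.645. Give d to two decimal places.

For two independent groups of n = 526 each: d_min = (z_{α/2} + z_β)·√(2/n).
z-sum = 2.576 + 1.645 = 4.221.
d_min = 4.221 × √(2/526) = 4.221 × 0.0617 = 0.260.

d_min ≈ 0.26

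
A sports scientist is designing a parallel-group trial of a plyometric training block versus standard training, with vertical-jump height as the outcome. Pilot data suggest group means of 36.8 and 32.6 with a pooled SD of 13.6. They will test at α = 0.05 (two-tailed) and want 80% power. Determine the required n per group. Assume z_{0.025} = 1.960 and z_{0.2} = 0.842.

Cohen's d = |M₁ − M₂| / SD_pooled = |36.8 − 32.6| / 13.6 = 4.2 / 13.6 = 0.309.
For two independent groups with equal n: n = 2·((z_{α/2} + z_β) / d)².
z_{α/2} + z_β = 1.960 + 0.842 = 2.802.
n = 2 × (2.802 / 0.309)² = 2 × 9.068² = 2 × 82.23 = 164.5.
Round up to the next whole participant.

n = 165 per group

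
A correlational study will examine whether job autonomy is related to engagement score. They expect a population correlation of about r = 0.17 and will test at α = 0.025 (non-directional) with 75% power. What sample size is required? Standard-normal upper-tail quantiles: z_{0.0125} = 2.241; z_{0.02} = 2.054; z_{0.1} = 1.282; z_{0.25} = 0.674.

Fisher's z: C = ½·ln((1+r)/(1−r)) = ½·ln(1.4096) = 0.1717.
n = ((z_{α/2} + z_β)/C)² + 3.
(2.241 + 0.674) / 0.1717 = 2.915 / 0.1717 = 16.977.
n = 16.977² + 3 = 288.23 + 3 = 291.2.
Round up.

n = 292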